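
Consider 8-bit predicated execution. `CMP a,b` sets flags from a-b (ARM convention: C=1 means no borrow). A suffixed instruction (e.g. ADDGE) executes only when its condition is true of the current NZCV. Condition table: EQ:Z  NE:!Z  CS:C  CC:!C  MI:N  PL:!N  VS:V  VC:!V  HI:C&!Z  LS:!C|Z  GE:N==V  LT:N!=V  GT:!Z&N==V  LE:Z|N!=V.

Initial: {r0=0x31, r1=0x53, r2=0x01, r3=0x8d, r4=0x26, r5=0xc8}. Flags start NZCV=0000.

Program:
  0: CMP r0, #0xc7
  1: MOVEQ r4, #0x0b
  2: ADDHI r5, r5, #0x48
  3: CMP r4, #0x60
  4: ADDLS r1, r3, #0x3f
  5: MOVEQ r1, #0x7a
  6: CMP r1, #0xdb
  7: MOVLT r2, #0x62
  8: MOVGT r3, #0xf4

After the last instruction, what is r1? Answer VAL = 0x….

[0] flags=0000 → (cmp)
[1] flags=0000 EQ?F → skip
[2] flags=0000 HI?F → skip
[3] flags=1000 → (cmp)
[4] flags=1000 LS?T → r1=0xcc
[5] flags=1000 EQ?F → skip
[6] flags=1000 → (cmp)
[7] flags=1000 LT?T → r2=0x62
[8] flags=1000 GT?F → skip

VAL = 0xcc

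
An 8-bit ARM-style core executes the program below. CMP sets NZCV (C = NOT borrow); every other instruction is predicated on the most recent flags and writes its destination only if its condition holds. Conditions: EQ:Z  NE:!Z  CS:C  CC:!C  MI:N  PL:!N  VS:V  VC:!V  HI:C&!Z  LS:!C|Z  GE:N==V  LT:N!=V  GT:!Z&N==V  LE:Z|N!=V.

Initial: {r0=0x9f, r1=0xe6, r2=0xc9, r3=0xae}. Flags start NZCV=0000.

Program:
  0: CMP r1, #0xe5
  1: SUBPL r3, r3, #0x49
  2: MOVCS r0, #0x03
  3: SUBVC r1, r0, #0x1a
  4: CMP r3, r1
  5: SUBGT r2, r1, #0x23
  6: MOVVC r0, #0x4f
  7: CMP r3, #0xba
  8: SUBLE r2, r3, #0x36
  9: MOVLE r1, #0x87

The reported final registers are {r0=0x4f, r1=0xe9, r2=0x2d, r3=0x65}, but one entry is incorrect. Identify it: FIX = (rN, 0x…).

FIX = (r2, 0xc6)

0: ✓ CMP  NZCV=0010
1: ✓ SUBPL  r3←0x65
2: ✓ MOVCS  r0←0x03
3: ✓ SUBVC  r1←0xe9
4: ✓ CMP  NZCV=0000
5: ✓ SUBGT  r2←0xc6
6: ✓ MOVVC  r0←0x4f
7: ✓ CMP  NZCV=1001
8: · SUBLE
9: · MOVLE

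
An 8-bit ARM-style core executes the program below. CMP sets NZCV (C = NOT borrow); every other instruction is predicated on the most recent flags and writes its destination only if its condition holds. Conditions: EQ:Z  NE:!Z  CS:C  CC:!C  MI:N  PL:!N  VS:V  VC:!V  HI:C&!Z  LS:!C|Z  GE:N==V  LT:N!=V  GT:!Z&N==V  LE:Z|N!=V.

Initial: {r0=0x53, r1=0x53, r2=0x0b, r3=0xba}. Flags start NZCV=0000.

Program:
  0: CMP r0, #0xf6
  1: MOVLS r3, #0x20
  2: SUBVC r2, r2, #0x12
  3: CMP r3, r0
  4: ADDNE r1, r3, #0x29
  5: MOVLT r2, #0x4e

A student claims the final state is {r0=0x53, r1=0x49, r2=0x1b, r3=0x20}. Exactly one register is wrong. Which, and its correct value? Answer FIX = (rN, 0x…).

[0] flags=0000 → (cmp)
[1] flags=0000 LS?T → r3=0x20
[2] flags=0000 VC?T → r2=0xf9
[3] flags=1000 → (cmp)
[4] flags=1000 NE?T → r1=0x49
[5] flags=1000 LT?T → r2=0x4e

FIX = (r2, 0x4e)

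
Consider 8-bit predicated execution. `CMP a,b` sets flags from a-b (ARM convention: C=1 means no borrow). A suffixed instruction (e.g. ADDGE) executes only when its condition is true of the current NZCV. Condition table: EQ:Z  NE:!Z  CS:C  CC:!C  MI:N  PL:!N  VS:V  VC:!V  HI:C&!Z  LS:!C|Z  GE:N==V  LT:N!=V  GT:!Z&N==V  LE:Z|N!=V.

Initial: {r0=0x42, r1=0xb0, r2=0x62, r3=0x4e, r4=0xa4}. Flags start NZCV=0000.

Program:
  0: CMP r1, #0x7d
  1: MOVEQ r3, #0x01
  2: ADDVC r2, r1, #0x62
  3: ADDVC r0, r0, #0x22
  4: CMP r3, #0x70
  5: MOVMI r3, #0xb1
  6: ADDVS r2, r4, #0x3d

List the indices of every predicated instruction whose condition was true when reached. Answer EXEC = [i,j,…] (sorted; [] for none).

[0] flags=0011 → (cmp)
[1] flags=0011 EQ?F → skip
[2] flags=0011 VC?F → skip
[3] flags=0011 VC?F → skip
[4] flags=1000 → (cmp)
[5] flags=1000 MI?T → r3=0xb1
[6] flags=1000 VS?F → skip

EXEC = [5]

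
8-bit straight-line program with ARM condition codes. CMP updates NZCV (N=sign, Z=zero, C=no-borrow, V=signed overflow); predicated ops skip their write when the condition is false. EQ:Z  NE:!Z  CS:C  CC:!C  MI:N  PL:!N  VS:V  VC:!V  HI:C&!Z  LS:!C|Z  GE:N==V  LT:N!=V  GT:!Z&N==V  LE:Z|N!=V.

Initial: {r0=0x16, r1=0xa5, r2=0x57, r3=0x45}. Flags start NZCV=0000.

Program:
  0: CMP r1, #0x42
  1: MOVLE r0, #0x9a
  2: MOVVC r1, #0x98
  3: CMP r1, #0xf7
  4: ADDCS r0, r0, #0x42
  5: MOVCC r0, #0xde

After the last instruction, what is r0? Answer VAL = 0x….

VAL = 0xde

0: ✓ CMP  NZCV=0011
1: ✓ MOVLE  r0←0x9a
2: · MOVVC
3: ✓ CMP  NZCV=1000
4: · ADDCS
5: ✓ MOVCC  r0←0xde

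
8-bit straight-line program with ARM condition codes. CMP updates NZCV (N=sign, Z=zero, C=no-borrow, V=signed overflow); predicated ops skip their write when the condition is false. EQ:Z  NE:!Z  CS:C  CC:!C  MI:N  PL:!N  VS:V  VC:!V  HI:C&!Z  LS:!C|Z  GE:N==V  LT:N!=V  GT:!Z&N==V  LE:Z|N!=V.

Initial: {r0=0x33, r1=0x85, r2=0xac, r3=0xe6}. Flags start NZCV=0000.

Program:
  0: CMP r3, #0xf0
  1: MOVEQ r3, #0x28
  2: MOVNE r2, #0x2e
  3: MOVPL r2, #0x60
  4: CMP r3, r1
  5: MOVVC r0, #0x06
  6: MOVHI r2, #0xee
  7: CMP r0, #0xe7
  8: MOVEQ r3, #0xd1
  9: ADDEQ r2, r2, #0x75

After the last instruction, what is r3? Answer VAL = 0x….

[0] flags=1000 → (cmp)
[1] flags=1000 EQ?F → skip
[2] flags=1000 NE?T → r2=0x2e
[3] flags=1000 PL?F → skip
[4] flags=0010 → (cmp)
[5] flags=0010 VC?T → r0=0x06
[6] flags=0010 HI?T → r2=0xee
[7] flags=0000 → (cmp)
[8] flags=0000 EQ?F → skip
[9] flags=0000 EQ?F → skip

VAL = 0xe6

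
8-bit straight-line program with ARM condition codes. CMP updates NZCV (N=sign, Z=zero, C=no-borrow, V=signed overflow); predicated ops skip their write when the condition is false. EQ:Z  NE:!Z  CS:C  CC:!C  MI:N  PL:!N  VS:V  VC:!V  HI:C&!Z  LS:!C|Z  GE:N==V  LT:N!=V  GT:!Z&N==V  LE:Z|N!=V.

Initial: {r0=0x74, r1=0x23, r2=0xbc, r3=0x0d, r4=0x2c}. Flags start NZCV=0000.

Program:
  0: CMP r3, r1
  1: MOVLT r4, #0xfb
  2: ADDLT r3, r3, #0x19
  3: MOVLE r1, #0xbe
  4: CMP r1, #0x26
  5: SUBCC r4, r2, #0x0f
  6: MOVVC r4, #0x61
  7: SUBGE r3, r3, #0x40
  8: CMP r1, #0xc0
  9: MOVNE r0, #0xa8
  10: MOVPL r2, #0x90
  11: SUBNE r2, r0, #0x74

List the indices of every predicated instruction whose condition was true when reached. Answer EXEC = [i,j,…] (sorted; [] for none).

[0] flags=1000 → (cmp)
[1] flags=1000 LT?T → r4=0xfb
[2] flags=1000 LT?T → r3=0x26
[3] flags=1000 LE?T → r1=0xbe
[4] flags=1010 → (cmp)
[5] flags=1010 CC?F → skip
[6] flags=1010 VC?T → r4=0x61
[7] flags=1010 GE?F → skip
[8] flags=1000 → (cmp)
[9] flags=1000 NE?T → r0=0xa8
[10] flags=1000 PL?F → skip
[11] flags=1000 NE?T → r2=0x34

EXEC = [1,2,3,6,9,11]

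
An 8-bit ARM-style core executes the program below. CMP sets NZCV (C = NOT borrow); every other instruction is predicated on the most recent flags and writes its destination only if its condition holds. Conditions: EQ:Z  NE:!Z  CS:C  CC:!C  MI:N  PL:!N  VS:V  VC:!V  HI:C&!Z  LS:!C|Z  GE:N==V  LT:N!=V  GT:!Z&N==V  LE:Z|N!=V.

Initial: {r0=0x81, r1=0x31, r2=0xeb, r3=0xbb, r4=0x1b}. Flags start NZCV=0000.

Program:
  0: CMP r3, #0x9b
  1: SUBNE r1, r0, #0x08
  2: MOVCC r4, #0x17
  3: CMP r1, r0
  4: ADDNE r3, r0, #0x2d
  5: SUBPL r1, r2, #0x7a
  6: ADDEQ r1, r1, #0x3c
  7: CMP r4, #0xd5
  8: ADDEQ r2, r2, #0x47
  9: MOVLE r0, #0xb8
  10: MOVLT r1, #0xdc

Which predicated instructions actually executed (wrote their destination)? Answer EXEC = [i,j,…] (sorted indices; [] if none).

EXEC = [1,4]

0: ✓ CMP  NZCV=0010
1: ✓ SUBNE  r1←0x79
2: · MOVCC
3: ✓ CMP  NZCV=1001
4: ✓ ADDNE  r3←0xae
5: · SUBPL
6: · ADDEQ
7: ✓ CMP  NZCV=0000
8: · ADDEQ
9: · MOVLE
10: · MOVLT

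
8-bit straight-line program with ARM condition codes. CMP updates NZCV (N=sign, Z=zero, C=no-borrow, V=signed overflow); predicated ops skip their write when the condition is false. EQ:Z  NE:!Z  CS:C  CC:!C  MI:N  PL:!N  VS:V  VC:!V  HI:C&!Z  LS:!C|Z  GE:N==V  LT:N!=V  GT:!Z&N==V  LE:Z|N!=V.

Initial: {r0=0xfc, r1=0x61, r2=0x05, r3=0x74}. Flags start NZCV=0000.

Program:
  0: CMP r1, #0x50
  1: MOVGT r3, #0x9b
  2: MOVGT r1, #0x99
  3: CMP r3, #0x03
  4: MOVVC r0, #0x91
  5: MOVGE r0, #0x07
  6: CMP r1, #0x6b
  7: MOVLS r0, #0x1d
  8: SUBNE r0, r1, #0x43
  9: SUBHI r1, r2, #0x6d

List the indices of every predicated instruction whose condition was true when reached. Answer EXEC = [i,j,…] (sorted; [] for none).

[0] flags=0010 → (cmp)
[1] flags=0010 GT?T → r3=0x9b
[2] flags=0010 GT?T → r1=0x99
[3] flags=1010 → (cmp)
[4] flags=1010 VC?T → r0=0x91
[5] flags=1010 GE?F → skip
[6] flags=0011 → (cmp)
[7] flags=0011 LS?F → skip
[8] flags=0011 NE?T → r0=0x56
[9] flags=0011 HI?T → r1=0x98

EXEC = [1,2,4,8,9]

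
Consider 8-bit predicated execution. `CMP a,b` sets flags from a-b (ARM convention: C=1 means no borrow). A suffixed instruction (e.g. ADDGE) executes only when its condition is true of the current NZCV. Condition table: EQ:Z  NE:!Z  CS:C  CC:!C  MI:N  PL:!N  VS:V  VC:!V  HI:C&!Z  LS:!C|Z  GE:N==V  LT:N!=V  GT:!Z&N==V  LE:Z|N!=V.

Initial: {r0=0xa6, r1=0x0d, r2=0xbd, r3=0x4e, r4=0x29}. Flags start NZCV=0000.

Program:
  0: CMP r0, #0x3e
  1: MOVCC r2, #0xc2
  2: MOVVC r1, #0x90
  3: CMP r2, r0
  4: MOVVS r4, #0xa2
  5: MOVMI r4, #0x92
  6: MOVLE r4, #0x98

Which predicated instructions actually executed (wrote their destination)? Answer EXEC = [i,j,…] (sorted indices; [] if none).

[0] flags=0011 → (cmp)
[1] flags=0011 CC?F → skip
[2] flags=0011 VC?F → skip
[3] flags=0010 → (cmp)
[4] flags=0010 VS?F → skip
[5] flags=0010 MI?F → skip
[6] flags=0010 LE?F → skip

EXEC = []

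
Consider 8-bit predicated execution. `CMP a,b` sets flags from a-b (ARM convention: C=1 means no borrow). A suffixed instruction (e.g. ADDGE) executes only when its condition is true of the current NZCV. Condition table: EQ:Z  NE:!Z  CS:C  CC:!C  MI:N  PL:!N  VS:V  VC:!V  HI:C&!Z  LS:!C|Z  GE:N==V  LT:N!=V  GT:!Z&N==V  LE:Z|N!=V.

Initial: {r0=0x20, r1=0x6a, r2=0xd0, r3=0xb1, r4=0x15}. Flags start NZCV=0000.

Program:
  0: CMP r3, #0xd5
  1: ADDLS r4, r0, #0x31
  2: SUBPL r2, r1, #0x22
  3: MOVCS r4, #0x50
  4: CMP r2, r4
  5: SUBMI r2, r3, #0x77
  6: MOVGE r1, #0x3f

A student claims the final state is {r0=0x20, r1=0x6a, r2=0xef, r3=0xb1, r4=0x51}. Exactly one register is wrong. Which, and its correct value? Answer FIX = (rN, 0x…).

FIX = (r2, 0xd0)

[0] flags=1000 → (cmp)
[1] flags=1000 LS?T → r4=0x51
[2] flags=1000 PL?F → skip
[3] flags=1000 CS?F → skip
[4] flags=0011 → (cmp)
[5] flags=0011 MI?F → skip
[6] flags=0011 GE?F → skip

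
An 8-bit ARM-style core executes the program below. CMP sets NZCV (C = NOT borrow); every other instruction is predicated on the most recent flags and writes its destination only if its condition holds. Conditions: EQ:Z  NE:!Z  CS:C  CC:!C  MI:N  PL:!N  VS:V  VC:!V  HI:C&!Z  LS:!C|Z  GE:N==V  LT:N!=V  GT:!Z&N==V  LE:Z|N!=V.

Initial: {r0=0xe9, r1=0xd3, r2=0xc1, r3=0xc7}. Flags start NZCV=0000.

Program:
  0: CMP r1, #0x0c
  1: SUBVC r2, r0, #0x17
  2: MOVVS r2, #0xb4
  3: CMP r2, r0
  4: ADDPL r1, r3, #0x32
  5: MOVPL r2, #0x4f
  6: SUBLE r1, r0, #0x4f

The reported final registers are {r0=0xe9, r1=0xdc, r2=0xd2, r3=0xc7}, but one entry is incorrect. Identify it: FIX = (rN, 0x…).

FIX = (r1, 0x9a)

[0] flags=1010 → (cmp)
[1] flags=1010 VC?T → r2=0xd2
[2] flags=1010 VS?F → skip
[3] flags=1000 → (cmp)
[4] flags=1000 PL?F → skip
[5] flags=1000 PL?F → skip
[6] flags=1000 LE?T → r1=0x9a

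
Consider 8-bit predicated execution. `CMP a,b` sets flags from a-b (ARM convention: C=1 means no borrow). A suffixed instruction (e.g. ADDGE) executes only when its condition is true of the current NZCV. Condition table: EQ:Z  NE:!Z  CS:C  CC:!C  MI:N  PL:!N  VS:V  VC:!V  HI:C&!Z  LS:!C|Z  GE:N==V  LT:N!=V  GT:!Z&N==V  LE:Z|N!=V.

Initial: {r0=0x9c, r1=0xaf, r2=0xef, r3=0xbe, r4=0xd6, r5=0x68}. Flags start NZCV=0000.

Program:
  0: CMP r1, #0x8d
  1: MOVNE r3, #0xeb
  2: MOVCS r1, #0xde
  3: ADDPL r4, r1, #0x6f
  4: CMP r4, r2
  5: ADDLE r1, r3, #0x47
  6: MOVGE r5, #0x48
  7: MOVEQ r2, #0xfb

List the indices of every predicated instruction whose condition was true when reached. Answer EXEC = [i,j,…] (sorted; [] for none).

0: ✓ CMP  NZCV=0010
1: ✓ MOVNE  r3←0xeb
2: ✓ MOVCS  r1←0xde
3: ✓ ADDPL  r4←0x4d
4: ✓ CMP  NZCV=0000
5: · ADDLE
6: ✓ MOVGE  r5←0x48
7: · MOVEQ

EXEC = [1,2,3,6]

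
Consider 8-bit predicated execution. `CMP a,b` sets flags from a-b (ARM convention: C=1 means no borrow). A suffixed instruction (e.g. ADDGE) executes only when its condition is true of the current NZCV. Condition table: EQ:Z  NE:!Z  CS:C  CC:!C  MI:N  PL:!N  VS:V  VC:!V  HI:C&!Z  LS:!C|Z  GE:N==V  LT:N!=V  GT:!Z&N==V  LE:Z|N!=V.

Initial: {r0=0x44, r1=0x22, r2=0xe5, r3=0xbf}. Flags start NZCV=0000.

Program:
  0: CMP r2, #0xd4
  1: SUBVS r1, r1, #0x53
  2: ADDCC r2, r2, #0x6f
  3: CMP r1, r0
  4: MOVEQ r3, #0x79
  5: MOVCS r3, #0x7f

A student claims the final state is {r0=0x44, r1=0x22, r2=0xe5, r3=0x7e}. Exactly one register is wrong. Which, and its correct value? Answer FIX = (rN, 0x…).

[0] flags=0010 → (cmp)
[1] flags=0010 VS?F → skip
[2] flags=0010 CC?F → skip
[3] flags=1000 → (cmp)
[4] flags=1000 EQ?F → skip
[5] flags=1000 CS?F → skip

FIX = (r3, 0xbf)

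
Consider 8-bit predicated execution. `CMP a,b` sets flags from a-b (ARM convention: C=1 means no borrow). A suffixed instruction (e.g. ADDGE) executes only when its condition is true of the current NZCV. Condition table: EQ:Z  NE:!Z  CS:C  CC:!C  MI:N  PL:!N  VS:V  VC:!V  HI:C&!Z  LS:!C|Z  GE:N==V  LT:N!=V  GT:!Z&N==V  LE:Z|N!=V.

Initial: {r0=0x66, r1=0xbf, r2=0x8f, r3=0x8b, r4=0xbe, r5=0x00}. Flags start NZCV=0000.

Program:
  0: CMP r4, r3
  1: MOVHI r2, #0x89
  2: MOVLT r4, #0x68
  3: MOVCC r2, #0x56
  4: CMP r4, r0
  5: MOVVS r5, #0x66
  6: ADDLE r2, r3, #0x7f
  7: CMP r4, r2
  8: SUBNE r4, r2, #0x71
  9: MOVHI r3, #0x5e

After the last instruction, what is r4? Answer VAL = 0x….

[0] flags=0010 → (cmp)
[1] flags=0010 HI?T → r2=0x89
[2] flags=0010 LT?F → skip
[3] flags=0010 CC?F → skip
[4] flags=0011 → (cmp)
[5] flags=0011 VS?T → r5=0x66
[6] flags=0011 LE?T → r2=0x0a
[7] flags=1010 → (cmp)
[8] flags=1010 NE?T → r4=0x99
[9] flags=1010 HI?T → r3=0x5e

VAL = 0x99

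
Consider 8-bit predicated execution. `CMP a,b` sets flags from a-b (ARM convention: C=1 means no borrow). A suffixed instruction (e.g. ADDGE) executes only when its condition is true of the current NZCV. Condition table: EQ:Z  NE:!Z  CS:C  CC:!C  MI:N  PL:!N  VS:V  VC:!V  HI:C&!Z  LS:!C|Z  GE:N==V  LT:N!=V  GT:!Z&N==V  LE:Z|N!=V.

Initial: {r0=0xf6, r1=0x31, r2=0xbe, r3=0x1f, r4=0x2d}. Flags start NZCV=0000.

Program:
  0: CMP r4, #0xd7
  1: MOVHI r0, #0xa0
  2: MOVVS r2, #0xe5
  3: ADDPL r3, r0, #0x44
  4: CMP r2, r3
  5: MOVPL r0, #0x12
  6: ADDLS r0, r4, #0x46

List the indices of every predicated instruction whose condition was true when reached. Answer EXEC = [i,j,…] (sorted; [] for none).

EXEC = [3]

[0] flags=0000 → (cmp)
[1] flags=0000 HI?F → skip
[2] flags=0000 VS?F → skip
[3] flags=0000 PL?T → r3=0x3a
[4] flags=1010 → (cmp)
[5] flags=1010 PL?F → skip
[6] flags=1010 LS?F → skip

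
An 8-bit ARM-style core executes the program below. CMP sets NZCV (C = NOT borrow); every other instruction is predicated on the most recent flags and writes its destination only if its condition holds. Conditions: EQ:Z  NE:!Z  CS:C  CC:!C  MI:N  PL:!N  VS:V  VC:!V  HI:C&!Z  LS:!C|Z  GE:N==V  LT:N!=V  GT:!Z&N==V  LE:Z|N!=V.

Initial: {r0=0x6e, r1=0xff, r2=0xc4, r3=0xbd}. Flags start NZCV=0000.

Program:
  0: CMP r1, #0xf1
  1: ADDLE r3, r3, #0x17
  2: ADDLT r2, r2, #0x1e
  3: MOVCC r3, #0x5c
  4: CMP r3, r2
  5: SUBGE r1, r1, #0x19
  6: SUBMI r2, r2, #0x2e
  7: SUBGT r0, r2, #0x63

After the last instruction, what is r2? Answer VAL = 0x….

VAL = 0x96

[0] flags=0010 → (cmp)
[1] flags=0010 LE?F → skip
[2] flags=0010 LT?F → skip
[3] flags=0010 CC?F → skip
[4] flags=1000 → (cmp)
[5] flags=1000 GE?F → skip
[6] flags=1000 MI?T → r2=0x96
[7] flags=1000 GT?F → skip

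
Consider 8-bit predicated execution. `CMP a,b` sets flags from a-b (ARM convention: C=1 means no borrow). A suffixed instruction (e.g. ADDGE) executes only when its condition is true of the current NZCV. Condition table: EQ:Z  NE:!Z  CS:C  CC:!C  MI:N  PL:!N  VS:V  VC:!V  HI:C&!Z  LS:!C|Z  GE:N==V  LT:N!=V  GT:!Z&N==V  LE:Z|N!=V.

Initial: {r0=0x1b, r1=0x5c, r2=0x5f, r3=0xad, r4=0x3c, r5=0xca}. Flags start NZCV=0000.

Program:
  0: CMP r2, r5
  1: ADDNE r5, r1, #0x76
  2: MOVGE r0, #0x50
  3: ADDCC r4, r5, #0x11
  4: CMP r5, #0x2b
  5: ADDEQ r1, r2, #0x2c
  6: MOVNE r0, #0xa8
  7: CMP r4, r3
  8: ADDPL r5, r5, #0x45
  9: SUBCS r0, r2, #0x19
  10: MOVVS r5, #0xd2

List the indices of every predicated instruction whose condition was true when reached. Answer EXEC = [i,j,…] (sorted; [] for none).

EXEC = [1,2,3,6,8,9]

[0] flags=1001 → (cmp)
[1] flags=1001 NE?T → r5=0xd2
[2] flags=1001 GE?T → r0=0x50
[3] flags=1001 CC?T → r4=0xe3
[4] flags=1010 → (cmp)
[5] flags=1010 EQ?F → skip
[6] flags=1010 NE?T → r0=0xa8
[7] flags=0010 → (cmp)
[8] flags=0010 PL?T → r5=0x17
[9] flags=0010 CS?T → r0=0x46
[10] flags=0010 VS?F → skip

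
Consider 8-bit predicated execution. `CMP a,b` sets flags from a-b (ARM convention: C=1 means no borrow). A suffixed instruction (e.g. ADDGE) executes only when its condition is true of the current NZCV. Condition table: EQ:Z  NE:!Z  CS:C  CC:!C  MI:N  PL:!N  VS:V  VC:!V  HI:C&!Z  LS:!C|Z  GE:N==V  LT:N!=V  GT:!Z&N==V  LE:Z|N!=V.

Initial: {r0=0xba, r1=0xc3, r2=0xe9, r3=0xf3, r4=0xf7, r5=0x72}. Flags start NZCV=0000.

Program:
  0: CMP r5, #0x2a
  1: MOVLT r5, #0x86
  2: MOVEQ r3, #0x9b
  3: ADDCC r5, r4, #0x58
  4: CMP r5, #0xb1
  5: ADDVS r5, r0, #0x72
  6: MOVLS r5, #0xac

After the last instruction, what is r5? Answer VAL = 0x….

0: ✓ CMP  NZCV=0010
1: · MOVLT
2: · MOVEQ
3: · ADDCC
4: ✓ CMP  NZCV=1001
5: ✓ ADDVS  r5←0x2c
6: ✓ MOVLS  r5←0xac

VAL = 0xac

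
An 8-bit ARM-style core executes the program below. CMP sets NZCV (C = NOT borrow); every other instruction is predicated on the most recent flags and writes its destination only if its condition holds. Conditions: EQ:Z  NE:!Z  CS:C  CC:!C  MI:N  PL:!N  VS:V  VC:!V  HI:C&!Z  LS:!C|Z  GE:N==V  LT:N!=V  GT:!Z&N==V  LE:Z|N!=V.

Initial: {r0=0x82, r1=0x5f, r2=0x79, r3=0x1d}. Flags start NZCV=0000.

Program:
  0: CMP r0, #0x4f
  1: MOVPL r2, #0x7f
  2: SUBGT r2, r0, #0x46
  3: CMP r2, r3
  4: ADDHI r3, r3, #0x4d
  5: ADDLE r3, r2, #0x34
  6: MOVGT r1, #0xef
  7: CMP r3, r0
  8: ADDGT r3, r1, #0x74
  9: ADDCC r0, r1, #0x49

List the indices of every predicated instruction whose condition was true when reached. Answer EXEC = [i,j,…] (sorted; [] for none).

EXEC = [1,4,6,8,9]

[0] flags=0011 → (cmp)
[1] flags=0011 PL?T → r2=0x7f
[2] flags=0011 GT?F → skip
[3] flags=0010 → (cmp)
[4] flags=0010 HI?T → r3=0x6a
[5] flags=0010 LE?F → skip
[6] flags=0010 GT?T → r1=0xef
[7] flags=1001 → (cmp)
[8] flags=1001 GT?T → r3=0x63
[9] flags=1001 CC?T → r0=0x38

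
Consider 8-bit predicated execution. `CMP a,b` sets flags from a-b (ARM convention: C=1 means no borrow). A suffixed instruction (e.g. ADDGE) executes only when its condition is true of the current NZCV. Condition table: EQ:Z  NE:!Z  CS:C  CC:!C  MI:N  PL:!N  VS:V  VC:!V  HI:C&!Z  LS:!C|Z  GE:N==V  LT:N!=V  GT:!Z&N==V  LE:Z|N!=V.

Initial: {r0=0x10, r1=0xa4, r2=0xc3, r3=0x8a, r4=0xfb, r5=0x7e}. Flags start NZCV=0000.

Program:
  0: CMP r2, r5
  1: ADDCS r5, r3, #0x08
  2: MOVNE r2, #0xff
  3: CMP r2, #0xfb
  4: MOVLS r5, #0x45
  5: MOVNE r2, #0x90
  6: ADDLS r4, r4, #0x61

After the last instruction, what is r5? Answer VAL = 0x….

[0] flags=0011 → (cmp)
[1] flags=0011 CS?T → r5=0x92
[2] flags=0011 NE?T → r2=0xff
[3] flags=0010 → (cmp)
[4] flags=0010 LS?F → skip
[5] flags=0010 NE?T → r2=0x90
[6] flags=0010 LS?F → skip

VAL = 0x92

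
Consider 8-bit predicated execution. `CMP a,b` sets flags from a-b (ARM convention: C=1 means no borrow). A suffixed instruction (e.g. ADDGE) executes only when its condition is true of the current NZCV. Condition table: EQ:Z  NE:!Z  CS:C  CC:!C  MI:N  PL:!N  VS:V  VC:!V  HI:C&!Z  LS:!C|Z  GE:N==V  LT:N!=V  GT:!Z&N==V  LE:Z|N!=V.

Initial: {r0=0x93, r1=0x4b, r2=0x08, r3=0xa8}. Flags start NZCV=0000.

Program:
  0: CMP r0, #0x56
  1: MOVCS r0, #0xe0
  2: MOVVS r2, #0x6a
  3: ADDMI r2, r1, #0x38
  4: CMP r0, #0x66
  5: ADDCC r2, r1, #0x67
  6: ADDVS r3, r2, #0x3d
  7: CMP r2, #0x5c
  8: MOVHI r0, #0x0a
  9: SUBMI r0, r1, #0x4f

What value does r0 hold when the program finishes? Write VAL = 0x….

VAL = 0x0a

0: ✓ CMP  NZCV=0011
1: ✓ MOVCS  r0←0xe0
2: ✓ MOVVS  r2←0x6a
3: · ADDMI
4: ✓ CMP  NZCV=0011
5: · ADDCC
6: ✓ ADDVS  r3←0xa7
7: ✓ CMP  NZCV=0010
8: ✓ MOVHI  r0←0x0a
9: · SUBMI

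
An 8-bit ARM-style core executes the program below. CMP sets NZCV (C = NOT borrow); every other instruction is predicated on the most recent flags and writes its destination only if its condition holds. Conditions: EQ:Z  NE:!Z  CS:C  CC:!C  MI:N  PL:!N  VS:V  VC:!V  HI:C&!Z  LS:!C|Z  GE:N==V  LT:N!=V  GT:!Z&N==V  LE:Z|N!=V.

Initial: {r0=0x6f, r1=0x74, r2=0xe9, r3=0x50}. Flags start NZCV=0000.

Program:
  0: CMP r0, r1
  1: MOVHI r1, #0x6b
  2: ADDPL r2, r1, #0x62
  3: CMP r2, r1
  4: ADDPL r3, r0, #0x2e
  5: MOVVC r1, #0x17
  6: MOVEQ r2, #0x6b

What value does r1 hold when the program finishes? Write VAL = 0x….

VAL = 0x74

0: ✓ CMP  NZCV=1000
1: · MOVHI
2: · ADDPL
3: ✓ CMP  NZCV=0011
4: ✓ ADDPL  r3←0x9d
5: · MOVVC
6: · MOVEQ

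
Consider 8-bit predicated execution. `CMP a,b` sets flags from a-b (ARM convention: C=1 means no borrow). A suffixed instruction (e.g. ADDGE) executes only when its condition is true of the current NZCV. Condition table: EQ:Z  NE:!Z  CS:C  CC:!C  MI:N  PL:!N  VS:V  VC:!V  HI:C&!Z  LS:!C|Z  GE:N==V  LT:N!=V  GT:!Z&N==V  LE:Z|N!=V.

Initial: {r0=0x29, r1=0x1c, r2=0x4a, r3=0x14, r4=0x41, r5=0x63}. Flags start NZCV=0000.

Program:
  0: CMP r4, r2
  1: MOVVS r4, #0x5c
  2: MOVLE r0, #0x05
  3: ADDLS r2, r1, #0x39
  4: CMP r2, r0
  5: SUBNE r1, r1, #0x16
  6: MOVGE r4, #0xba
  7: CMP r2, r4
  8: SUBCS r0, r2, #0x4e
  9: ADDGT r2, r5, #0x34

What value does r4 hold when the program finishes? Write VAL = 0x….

0: ✓ CMP  NZCV=1000
1: · MOVVS
2: ✓ MOVLE  r0←0x05
3: ✓ ADDLS  r2←0x55
4: ✓ CMP  NZCV=0010
5: ✓ SUBNE  r1←0x06
6: ✓ MOVGE  r4←0xba
7: ✓ CMP  NZCV=1001
8: · SUBCS
9: ✓ ADDGT  r2←0x97

VAL = 0xba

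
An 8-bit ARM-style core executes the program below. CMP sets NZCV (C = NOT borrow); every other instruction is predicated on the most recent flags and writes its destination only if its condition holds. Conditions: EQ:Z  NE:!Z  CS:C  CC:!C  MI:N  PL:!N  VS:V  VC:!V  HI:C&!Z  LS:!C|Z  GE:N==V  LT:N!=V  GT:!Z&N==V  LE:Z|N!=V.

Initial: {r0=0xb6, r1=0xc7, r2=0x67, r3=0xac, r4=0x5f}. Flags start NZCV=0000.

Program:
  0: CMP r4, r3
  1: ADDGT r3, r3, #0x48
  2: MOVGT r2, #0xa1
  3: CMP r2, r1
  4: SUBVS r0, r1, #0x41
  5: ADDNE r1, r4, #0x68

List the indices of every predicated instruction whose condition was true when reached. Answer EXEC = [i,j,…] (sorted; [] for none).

EXEC = [1,2,5]

0: ✓ CMP  NZCV=1001
1: ✓ ADDGT  r3←0xf4
2: ✓ MOVGT  r2←0xa1
3: ✓ CMP  NZCV=1000
4: · SUBVS
5: ✓ ADDNE  r1←0xc7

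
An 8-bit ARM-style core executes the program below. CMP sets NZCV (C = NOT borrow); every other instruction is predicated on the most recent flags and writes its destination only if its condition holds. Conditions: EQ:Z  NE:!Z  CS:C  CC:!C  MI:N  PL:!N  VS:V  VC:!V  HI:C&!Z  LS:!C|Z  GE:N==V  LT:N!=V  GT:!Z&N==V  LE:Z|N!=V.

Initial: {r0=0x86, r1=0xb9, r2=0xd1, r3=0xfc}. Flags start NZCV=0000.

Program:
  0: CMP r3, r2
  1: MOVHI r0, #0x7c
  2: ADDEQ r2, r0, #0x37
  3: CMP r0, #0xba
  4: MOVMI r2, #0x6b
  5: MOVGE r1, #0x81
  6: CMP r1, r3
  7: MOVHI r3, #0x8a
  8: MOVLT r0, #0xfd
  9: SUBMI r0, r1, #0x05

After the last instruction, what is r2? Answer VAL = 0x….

[0] flags=0010 → (cmp)
[1] flags=0010 HI?T → r0=0x7c
[2] flags=0010 EQ?F → skip
[3] flags=1001 → (cmp)
[4] flags=1001 MI?T → r2=0x6b
[5] flags=1001 GE?T → r1=0x81
[6] flags=1000 → (cmp)
[7] flags=1000 HI?F → skip
[8] flags=1000 LT?T → r0=0xfd
[9] flags=1000 MI?T → r0=0x7c

VAL = 0x6b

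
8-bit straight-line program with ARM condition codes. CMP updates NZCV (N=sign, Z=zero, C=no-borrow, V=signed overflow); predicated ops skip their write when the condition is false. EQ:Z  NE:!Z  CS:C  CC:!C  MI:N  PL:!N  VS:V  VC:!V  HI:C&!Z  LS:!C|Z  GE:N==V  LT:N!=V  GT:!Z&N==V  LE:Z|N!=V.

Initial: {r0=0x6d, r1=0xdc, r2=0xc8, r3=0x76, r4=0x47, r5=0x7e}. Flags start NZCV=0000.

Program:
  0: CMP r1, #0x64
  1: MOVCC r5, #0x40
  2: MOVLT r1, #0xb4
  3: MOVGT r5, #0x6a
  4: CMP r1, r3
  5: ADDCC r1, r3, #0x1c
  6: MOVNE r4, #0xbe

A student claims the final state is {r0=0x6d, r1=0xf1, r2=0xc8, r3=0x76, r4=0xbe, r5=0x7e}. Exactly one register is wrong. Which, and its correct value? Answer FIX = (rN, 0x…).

0: ✓ CMP  NZCV=0011
1: · MOVCC
2: ✓ MOVLT  r1←0xb4
3: · MOVGT
4: ✓ CMP  NZCV=0011
5: · ADDCC
6: ✓ MOVNE  r4←0xbe

FIX = (r1, 0xb4)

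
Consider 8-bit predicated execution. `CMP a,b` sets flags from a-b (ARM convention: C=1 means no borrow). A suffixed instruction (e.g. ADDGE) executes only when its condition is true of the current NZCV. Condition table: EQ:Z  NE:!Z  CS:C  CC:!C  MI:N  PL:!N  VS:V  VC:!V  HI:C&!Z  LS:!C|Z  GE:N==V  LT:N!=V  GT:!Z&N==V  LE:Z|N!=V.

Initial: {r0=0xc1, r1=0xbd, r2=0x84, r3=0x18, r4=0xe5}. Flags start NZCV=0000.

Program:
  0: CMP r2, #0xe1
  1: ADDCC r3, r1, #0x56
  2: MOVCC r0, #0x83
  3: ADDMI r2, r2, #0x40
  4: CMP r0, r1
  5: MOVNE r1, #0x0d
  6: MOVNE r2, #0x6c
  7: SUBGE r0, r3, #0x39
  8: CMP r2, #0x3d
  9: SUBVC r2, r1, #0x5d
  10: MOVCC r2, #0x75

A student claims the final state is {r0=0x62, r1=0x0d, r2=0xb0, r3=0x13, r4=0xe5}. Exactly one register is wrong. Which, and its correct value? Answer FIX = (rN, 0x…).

FIX = (r0, 0x83)

[0] flags=1000 → (cmp)
[1] flags=1000 CC?T → r3=0x13
[2] flags=1000 CC?T → r0=0x83
[3] flags=1000 MI?T → r2=0xc4
[4] flags=1000 → (cmp)
[5] flags=1000 NE?T → r1=0x0d
[6] flags=1000 NE?T → r2=0x6c
[7] flags=1000 GE?F → skip
[8] flags=0010 → (cmp)
[9] flags=0010 VC?T → r2=0xb0
[10] flags=0010 CC?F → skip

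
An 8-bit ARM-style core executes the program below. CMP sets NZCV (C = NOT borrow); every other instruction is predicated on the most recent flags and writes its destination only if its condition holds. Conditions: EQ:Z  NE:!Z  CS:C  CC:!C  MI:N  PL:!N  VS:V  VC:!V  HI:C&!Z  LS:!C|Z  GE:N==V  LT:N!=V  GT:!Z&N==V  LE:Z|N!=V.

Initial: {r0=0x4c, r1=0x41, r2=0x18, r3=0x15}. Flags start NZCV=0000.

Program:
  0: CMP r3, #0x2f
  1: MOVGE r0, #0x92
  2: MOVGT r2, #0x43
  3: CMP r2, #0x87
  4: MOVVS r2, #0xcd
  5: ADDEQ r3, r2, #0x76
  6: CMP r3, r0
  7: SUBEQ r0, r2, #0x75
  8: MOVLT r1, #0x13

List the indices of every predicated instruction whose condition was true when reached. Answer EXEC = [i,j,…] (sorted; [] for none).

[0] flags=1000 → (cmp)
[1] flags=1000 GE?F → skip
[2] flags=1000 GT?F → skip
[3] flags=1001 → (cmp)
[4] flags=1001 VS?T → r2=0xcd
[5] flags=1001 EQ?F → skip
[6] flags=1000 → (cmp)
[7] flags=1000 EQ?F → skip
[8] flags=1000 LT?T → r1=0x13

EXEC = [4,8]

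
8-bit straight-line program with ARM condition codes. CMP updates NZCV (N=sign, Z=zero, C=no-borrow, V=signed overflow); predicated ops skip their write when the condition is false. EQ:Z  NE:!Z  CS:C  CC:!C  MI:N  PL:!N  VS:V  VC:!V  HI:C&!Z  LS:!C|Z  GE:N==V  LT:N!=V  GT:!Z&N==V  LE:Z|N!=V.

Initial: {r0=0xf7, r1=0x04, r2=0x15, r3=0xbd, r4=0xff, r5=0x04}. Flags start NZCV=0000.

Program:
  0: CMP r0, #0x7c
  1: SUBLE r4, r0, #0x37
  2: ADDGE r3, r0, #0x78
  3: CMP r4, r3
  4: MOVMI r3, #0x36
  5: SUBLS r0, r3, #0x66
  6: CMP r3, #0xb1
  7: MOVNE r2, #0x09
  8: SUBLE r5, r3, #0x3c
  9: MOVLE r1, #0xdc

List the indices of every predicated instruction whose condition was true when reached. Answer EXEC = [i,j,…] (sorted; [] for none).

EXEC = [1,7]

[0] flags=0011 → (cmp)
[1] flags=0011 LE?T → r4=0xc0
[2] flags=0011 GE?F → skip
[3] flags=0010 → (cmp)
[4] flags=0010 MI?F → skip
[5] flags=0010 LS?F → skip
[6] flags=0010 → (cmp)
[7] flags=0010 NE?T → r2=0x09
[8] flags=0010 LE?F → skip
[9] flags=0010 LE?F → skip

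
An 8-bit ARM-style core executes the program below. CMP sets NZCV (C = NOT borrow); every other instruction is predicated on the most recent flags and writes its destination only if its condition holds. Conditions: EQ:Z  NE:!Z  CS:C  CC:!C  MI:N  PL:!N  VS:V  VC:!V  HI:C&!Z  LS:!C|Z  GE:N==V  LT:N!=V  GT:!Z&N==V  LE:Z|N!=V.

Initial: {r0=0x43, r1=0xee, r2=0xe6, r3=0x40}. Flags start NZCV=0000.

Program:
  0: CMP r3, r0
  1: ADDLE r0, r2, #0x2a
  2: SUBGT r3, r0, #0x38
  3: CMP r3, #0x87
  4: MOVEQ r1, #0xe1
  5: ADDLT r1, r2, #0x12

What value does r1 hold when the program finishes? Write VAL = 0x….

0: ✓ CMP  NZCV=1000
1: ✓ ADDLE  r0←0x10
2: · SUBGT
3: ✓ CMP  NZCV=1001
4: · MOVEQ
5: · ADDLT

VAL = 0xee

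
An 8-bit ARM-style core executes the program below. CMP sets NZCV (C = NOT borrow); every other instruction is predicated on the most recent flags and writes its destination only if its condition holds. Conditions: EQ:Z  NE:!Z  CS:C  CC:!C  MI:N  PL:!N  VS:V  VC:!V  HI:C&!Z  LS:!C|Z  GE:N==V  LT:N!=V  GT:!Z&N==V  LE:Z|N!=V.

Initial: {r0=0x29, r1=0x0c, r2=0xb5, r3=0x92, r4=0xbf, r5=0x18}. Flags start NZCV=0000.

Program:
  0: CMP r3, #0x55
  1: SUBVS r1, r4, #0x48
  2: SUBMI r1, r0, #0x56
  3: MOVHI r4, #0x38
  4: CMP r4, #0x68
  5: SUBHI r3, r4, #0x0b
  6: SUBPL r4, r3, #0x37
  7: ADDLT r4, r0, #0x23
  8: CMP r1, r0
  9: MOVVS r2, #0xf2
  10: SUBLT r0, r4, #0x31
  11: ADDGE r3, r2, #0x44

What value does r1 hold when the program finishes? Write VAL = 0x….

VAL = 0x77

0: ✓ CMP  NZCV=0011
1: ✓ SUBVS  r1←0x77
2: · SUBMI
3: ✓ MOVHI  r4←0x38
4: ✓ CMP  NZCV=1000
5: · SUBHI
6: · SUBPL
7: ✓ ADDLT  r4←0x4c
8: ✓ CMP  NZCV=0010
9: · MOVVS
10: · SUBLT
11: ✓ ADDGE  r3←0xf9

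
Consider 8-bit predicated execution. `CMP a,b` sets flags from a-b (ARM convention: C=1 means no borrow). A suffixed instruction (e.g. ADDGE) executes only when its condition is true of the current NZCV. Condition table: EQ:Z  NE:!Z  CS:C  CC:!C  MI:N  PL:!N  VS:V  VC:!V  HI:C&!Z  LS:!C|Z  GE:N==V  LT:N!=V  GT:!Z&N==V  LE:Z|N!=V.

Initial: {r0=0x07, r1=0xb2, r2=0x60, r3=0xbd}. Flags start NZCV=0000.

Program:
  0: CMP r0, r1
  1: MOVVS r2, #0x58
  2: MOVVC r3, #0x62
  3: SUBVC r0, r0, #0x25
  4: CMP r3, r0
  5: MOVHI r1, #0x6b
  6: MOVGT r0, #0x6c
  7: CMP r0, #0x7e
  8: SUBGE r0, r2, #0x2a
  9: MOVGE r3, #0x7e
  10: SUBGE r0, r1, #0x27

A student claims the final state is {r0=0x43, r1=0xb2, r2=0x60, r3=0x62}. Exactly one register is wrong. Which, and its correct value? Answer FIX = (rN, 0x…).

FIX = (r0, 0x6c)

0: ✓ CMP  NZCV=0000
1: · MOVVS
2: ✓ MOVVC  r3←0x62
3: ✓ SUBVC  r0←0xe2
4: ✓ CMP  NZCV=1001
5: · MOVHI
6: ✓ MOVGT  r0←0x6c
7: ✓ CMP  NZCV=1000
8: · SUBGE
9: · MOVGE
10: · SUBGE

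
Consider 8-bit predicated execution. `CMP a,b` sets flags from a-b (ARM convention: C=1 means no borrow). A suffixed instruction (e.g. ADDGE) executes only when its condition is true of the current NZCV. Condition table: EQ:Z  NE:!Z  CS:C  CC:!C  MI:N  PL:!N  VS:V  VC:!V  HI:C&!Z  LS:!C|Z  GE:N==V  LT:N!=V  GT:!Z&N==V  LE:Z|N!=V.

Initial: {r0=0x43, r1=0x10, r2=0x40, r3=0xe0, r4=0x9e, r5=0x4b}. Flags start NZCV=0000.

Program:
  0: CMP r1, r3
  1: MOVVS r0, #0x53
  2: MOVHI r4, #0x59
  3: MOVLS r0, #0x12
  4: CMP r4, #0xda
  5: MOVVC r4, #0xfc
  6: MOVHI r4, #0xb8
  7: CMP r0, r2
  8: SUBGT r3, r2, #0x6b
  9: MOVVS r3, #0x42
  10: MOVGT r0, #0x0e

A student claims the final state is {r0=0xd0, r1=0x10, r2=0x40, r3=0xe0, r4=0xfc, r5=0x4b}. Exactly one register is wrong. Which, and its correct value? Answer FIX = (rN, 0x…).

FIX = (r0, 0x12)

[0] flags=0000 → (cmp)
[1] flags=0000 VS?F → skip
[2] flags=0000 HI?F → skip
[3] flags=0000 LS?T → r0=0x12
[4] flags=1000 → (cmp)
[5] flags=1000 VC?T → r4=0xfc
[6] flags=1000 HI?F → skip
[7] flags=1000 → (cmp)
[8] flags=1000 GT?F → skip
[9] flags=1000 VS?F → skip
[10] flags=1000 GT?F → skip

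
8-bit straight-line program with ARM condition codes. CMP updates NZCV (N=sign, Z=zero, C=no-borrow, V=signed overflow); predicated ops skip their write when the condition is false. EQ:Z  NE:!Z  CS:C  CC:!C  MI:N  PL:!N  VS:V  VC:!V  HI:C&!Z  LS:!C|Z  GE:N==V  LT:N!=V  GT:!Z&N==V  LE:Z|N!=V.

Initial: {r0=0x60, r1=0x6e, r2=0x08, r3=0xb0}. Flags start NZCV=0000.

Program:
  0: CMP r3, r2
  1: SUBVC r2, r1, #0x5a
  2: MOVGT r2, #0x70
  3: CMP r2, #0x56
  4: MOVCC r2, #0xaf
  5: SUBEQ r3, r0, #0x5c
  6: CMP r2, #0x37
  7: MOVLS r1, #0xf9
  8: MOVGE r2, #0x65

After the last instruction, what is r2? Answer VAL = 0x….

VAL = 0xaf

[0] flags=1010 → (cmp)
[1] flags=1010 VC?T → r2=0x14
[2] flags=1010 GT?F → skip
[3] flags=1000 → (cmp)
[4] flags=1000 CC?T → r2=0xaf
[5] flags=1000 EQ?F → skip
[6] flags=0011 → (cmp)
[7] flags=0011 LS?F → skip
[8] flags=0011 GE?F → skip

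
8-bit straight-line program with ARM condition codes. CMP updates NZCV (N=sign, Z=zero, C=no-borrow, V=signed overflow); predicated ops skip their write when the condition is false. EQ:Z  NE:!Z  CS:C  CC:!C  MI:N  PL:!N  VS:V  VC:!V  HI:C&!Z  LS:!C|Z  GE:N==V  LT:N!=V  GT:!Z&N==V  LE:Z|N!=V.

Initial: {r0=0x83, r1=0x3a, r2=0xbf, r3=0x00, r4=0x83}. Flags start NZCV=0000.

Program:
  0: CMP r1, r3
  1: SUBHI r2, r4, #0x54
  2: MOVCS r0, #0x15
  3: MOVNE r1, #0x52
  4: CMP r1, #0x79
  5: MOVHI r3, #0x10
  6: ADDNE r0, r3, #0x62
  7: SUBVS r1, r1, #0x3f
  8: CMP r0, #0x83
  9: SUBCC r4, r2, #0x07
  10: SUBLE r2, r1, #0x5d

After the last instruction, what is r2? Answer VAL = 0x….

VAL = 0x2f

0: ✓ CMP  NZCV=0010
1: ✓ SUBHI  r2←0x2f
2: ✓ MOVCS  r0←0x15
3: ✓ MOVNE  r1←0x52
4: ✓ CMP  NZCV=1000
5: · MOVHI
6: ✓ ADDNE  r0←0x62
7: · SUBVS
8: ✓ CMP  NZCV=1001
9: ✓ SUBCC  r4←0x28
10: · SUBLE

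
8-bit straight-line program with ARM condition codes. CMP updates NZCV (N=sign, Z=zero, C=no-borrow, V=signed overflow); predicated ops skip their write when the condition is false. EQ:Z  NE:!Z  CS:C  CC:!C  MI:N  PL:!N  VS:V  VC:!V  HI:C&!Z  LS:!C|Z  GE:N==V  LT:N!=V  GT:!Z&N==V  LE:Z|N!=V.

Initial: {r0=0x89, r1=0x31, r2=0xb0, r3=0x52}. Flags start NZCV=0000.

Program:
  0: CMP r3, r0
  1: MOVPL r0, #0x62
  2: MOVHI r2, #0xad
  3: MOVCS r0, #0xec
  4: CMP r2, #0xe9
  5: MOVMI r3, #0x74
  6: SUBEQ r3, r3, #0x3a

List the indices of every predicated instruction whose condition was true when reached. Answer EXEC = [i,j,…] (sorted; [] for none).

[0] flags=1001 → (cmp)
[1] flags=1001 PL?F → skip
[2] flags=1001 HI?F → skip
[3] flags=1001 CS?F → skip
[4] flags=1000 → (cmp)
[5] flags=1000 MI?T → r3=0x74
[6] flags=1000 EQ?F → skip

EXEC = [5]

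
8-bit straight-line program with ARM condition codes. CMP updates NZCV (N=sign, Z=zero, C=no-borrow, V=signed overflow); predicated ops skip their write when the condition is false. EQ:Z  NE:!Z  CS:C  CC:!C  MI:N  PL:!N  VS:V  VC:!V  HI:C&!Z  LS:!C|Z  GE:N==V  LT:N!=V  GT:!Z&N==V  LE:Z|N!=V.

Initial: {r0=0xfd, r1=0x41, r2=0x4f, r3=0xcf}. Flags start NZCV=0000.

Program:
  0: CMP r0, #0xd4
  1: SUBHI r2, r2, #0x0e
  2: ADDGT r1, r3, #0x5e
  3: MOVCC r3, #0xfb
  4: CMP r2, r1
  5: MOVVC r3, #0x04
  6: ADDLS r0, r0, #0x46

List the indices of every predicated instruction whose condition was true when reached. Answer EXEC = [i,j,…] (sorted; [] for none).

EXEC = [1,2,5]

[0] flags=0010 → (cmp)
[1] flags=0010 HI?T → r2=0x41
[2] flags=0010 GT?T → r1=0x2d
[3] flags=0010 CC?F → skip
[4] flags=0010 → (cmp)
[5] flags=0010 VC?T → r3=0x04
[6] flags=0010 LS?F → skip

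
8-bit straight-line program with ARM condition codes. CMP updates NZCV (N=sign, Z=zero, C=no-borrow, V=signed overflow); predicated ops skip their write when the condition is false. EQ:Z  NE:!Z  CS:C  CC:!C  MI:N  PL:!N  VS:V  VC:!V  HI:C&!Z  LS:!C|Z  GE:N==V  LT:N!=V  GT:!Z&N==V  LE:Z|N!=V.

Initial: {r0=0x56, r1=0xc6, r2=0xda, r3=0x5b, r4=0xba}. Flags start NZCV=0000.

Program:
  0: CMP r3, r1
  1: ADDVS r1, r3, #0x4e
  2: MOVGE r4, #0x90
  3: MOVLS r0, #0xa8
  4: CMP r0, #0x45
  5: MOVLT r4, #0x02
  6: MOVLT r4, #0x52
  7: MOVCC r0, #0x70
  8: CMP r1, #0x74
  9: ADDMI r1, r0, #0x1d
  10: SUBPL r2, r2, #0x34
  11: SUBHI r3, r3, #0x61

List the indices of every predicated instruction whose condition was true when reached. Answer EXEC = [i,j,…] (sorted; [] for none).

[0] flags=1001 → (cmp)
[1] flags=1001 VS?T → r1=0xa9
[2] flags=1001 GE?T → r4=0x90
[3] flags=1001 LS?T → r0=0xa8
[4] flags=0011 → (cmp)
[5] flags=0011 LT?T → r4=0x02
[6] flags=0011 LT?T → r4=0x52
[7] flags=0011 CC?F → skip
[8] flags=0011 → (cmp)
[9] flags=0011 MI?F → skip
[10] flags=0011 PL?T → r2=0xa6
[11] flags=0011 HI?T → r3=0xfa

EXEC = [1,2,3,5,6,10,11]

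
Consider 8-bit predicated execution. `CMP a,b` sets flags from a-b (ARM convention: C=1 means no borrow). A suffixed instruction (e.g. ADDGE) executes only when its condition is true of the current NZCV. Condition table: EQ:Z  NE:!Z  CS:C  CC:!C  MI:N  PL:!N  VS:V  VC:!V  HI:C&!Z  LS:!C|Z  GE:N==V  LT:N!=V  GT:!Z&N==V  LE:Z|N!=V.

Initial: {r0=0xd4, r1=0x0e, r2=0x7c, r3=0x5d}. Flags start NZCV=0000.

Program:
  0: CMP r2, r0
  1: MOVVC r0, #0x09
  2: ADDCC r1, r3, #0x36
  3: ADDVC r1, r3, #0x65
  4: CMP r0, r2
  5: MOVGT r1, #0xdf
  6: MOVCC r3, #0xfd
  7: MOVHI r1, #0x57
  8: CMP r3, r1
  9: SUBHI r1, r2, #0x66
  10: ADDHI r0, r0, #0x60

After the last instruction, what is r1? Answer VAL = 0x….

VAL = 0x16

0: ✓ CMP  NZCV=1001
1: · MOVVC
2: ✓ ADDCC  r1←0x93
3: · ADDVC
4: ✓ CMP  NZCV=0011
5: · MOVGT
6: · MOVCC
7: ✓ MOVHI  r1←0x57
8: ✓ CMP  NZCV=0010
9: ✓ SUBHI  r1←0x16
10: ✓ ADDHI  r0←0x34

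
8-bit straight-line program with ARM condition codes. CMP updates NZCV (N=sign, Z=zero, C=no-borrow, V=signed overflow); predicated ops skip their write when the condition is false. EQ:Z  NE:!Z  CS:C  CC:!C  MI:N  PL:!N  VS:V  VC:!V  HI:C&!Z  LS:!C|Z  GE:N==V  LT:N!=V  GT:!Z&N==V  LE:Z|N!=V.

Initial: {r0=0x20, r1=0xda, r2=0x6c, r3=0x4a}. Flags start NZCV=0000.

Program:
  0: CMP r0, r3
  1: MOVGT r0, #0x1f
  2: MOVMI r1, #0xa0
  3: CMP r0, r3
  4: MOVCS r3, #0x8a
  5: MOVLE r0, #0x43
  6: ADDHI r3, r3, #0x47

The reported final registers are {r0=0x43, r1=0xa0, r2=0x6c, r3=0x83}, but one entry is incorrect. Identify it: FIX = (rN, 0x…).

FIX = (r3, 0x4a)

[0] flags=1000 → (cmp)
[1] flags=1000 GT?F → skip
[2] flags=1000 MI?T → r1=0xa0
[3] flags=1000 → (cmp)
[4] flags=1000 CS?F → skip
[5] flags=1000 LE?T → r0=0x43
[6] flags=1000 HI?F → skip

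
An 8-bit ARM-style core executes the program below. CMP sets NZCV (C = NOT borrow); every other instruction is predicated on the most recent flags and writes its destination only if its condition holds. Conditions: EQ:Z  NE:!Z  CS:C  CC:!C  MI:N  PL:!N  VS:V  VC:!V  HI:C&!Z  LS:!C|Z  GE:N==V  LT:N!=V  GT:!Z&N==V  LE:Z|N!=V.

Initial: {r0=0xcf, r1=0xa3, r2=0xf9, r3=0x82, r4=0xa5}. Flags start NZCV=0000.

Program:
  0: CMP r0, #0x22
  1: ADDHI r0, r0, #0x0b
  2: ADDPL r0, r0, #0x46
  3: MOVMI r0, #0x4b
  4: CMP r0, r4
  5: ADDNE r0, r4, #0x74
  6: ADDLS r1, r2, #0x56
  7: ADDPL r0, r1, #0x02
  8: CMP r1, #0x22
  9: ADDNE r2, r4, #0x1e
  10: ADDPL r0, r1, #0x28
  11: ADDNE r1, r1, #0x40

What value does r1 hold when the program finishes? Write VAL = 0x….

0: ✓ CMP  NZCV=1010
1: ✓ ADDHI  r0←0xda
2: · ADDPL
3: ✓ MOVMI  r0←0x4b
4: ✓ CMP  NZCV=1001
5: ✓ ADDNE  r0←0x19
6: ✓ ADDLS  r1←0x4f
7: · ADDPL
8: ✓ CMP  NZCV=0010
9: ✓ ADDNE  r2←0xc3
10: ✓ ADDPL  r0←0x77
11: ✓ ADDNE  r1←0x8f

VAL = 0x8f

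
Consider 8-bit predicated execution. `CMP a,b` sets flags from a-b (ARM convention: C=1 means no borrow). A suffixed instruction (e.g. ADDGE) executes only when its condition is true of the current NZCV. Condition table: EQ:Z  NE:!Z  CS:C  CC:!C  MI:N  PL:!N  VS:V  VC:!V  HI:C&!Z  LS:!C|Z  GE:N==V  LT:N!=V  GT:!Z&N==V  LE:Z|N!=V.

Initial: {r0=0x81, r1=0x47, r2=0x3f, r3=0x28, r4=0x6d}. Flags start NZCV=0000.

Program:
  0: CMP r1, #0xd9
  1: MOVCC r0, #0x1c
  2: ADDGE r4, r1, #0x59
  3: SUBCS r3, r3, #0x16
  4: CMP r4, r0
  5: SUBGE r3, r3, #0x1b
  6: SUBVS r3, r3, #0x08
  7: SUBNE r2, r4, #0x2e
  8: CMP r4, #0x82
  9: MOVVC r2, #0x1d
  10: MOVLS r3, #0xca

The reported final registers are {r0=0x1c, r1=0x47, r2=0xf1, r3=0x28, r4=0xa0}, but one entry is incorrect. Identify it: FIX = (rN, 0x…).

0: ✓ CMP  NZCV=0000
1: ✓ MOVCC  r0←0x1c
2: ✓ ADDGE  r4←0xa0
3: · SUBCS
4: ✓ CMP  NZCV=1010
5: · SUBGE
6: · SUBVS
7: ✓ SUBNE  r2←0x72
8: ✓ CMP  NZCV=0010
9: ✓ MOVVC  r2←0x1d
10: · MOVLS

FIX = (r2, 0x1d)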